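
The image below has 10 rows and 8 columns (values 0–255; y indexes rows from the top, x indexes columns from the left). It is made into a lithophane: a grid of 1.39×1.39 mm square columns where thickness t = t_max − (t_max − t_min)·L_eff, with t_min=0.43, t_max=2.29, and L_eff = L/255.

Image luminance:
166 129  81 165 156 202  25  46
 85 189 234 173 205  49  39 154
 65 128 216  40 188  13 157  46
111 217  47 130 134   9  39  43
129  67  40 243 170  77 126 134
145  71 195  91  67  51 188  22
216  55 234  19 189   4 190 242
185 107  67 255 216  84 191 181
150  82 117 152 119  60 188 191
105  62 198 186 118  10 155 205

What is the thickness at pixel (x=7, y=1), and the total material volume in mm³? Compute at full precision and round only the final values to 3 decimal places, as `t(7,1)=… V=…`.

span = t_max - t_min = 2.29 - 0.43 = 1.860
L(7,1) = 154, L_eff = 154/255 = 0.603922
t(7,1) = 2.29 - 1.860·0.603922 = 1.167
Σt over all 10·8 pixels = 110.04
V = pitch²·Σt = 1.39²·110.04 = 212.608

t(7,1)=1.167 V=212.608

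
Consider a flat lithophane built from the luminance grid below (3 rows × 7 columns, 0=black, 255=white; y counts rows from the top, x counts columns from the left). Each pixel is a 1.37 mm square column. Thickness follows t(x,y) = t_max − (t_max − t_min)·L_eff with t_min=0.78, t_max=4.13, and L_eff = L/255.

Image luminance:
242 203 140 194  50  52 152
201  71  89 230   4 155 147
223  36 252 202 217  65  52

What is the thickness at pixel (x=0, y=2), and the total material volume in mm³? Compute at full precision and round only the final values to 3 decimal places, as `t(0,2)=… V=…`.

span = t_max - t_min = 4.13 - 0.78 = 3.350
L(0,2) = 223, L_eff = 223/255 = 0.874510
t(0,2) = 4.13 - 3.350·0.874510 = 1.200
Σt over all 3·7 pixels = 60716/1275 ≈ 47.6203922
V = pitch²·Σt = 1.37²·60716/1275 = 89.379

t(0,2)=1.200 V=89.379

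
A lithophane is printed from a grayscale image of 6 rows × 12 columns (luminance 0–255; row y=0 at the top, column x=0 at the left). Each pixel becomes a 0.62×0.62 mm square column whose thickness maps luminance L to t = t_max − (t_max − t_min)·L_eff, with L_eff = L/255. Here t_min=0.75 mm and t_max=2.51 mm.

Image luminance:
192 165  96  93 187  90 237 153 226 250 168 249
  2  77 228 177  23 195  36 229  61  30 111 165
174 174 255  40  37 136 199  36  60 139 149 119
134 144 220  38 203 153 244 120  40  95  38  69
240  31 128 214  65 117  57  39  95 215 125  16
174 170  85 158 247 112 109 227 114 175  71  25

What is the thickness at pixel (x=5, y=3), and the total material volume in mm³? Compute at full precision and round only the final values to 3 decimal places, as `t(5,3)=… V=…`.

span = t_max - t_min = 2.51 - 0.75 = 1.760
L(5,3) = 153, L_eff = 153/255 = 0.600000
t(5,3) = 2.51 - 1.760·0.600000 = 1.454
Σt over all 6·12 pixels = 49042/425 ≈ 115.3929412
V = pitch²·Σt = 0.62²·49042/425 = 44.357

t(5,3)=1.454 V=44.357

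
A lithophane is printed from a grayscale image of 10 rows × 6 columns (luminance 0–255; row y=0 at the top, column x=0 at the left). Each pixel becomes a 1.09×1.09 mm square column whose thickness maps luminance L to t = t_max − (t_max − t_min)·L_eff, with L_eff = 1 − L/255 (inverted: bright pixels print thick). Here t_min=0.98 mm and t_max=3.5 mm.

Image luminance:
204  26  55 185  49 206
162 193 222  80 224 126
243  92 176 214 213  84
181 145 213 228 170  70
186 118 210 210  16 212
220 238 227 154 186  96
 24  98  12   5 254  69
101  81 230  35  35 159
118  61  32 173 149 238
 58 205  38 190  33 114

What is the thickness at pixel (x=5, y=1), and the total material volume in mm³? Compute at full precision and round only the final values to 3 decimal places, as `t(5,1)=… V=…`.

span = t_max - t_min = 3.5 - 0.98 = 2.520
L(5,1) = 126, L_eff = 1 - 126/255 = 0.505882 (inverted)
t(5,1) = 3.5 - 2.520·0.505882 = 2.225
Σt over all 10·6 pixels = 300216/2125 ≈ 141.2781176
V = pitch²·Σt = 1.09²·300216/2125 = 167.853

t(5,1)=2.225 V=167.853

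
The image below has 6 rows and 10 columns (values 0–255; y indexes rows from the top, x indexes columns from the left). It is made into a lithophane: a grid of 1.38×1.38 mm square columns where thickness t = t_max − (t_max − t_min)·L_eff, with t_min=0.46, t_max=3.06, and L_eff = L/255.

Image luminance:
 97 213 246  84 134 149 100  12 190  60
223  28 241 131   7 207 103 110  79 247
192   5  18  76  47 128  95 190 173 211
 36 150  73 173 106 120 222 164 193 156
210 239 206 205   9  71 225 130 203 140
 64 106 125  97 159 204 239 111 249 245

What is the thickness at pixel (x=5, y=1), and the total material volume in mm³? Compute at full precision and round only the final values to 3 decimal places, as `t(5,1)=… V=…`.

t(5,1)=0.949 V=186.037

span = t_max - t_min = 3.06 - 0.46 = 2.600
L(5,1) = 207, L_eff = 207/255 = 0.811765
t(5,1) = 3.06 - 2.600·0.811765 = 0.949
Σt over all 6·10 pixels = 124552/1275 ≈ 97.6878431
V = pitch²·Σt = 1.38²·124552/1275 = 186.037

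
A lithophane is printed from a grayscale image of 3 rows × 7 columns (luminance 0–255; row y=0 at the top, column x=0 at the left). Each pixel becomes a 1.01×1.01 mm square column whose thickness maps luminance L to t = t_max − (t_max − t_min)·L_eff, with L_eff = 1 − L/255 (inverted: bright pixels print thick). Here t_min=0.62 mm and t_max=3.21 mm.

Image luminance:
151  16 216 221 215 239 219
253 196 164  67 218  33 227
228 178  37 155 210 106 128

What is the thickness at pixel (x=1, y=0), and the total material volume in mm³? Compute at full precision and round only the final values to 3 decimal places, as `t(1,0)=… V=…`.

span = t_max - t_min = 3.21 - 0.62 = 2.590
L(1,0) = 16, L_eff = 1 - 16/255 = 0.937255 (inverted)
t(1,0) = 3.21 - 2.590·0.937255 = 0.783
Σt over all 3·7 pixels = 410851/8500 ≈ 48.3354118
V = pitch²·Σt = 1.01²·410851/8500 = 49.307

t(1,0)=0.783 V=49.307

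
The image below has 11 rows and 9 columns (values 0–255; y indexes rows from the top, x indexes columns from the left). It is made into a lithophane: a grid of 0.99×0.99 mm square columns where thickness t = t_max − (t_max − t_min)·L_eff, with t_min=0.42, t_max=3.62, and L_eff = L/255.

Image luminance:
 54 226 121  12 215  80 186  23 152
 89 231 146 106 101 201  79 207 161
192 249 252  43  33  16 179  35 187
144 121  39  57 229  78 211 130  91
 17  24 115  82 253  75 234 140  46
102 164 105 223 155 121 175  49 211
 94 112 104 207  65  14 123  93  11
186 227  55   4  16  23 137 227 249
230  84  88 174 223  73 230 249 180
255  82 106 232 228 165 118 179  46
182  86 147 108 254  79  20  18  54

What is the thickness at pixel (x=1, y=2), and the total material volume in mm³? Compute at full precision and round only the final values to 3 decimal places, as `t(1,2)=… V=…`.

t(1,2)=0.495 V=193.768

span = t_max - t_min = 3.62 - 0.42 = 3.200
L(1,2) = 249, L_eff = 249/255 = 0.976471
t(1,2) = 3.62 - 3.200·0.976471 = 0.495
Σt over all 11·9 pixels = 168047/850 ≈ 197.7023529
V = pitch²·Σt = 0.99²·168047/850 = 193.768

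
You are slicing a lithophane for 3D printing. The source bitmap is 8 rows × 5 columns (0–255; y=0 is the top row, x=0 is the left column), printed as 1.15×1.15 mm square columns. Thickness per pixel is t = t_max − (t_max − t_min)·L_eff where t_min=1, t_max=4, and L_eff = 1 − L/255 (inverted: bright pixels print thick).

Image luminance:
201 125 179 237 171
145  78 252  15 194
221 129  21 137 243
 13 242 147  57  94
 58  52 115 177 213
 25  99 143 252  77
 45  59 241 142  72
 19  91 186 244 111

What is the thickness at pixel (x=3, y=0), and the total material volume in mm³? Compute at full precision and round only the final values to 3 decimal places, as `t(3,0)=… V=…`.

span = t_max - t_min = 4 - 1 = 3.000
L(3,0) = 237, L_eff = 1 - 237/255 = 0.070588 (inverted)
t(3,0) = 4 - 3.000·0.070588 = 3.788
Σt over all 8·5 pixels = 8722/85 ≈ 102.6117647
V = pitch²·Σt = 1.15²·8722/85 = 135.704

t(3,0)=3.788 V=135.704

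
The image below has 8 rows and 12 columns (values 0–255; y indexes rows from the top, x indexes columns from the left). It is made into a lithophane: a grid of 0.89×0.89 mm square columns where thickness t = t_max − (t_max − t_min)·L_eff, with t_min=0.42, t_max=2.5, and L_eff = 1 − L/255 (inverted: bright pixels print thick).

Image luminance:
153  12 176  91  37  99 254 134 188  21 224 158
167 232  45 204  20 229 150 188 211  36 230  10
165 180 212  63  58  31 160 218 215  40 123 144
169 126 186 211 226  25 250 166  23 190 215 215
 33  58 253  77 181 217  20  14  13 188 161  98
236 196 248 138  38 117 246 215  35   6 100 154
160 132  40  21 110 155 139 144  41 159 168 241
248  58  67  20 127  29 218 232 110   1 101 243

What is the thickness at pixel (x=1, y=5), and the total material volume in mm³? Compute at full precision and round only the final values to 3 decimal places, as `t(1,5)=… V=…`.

t(1,5)=2.019 V=115.195

span = t_max - t_min = 2.5 - 0.42 = 2.080
L(1,5) = 196, L_eff = 1 - 196/255 = 0.231373 (inverted)
t(1,5) = 2.5 - 2.080·0.231373 = 2.019
Σt over all 8·12 pixels = 54536/375 ≈ 145.4293333
V = pitch²·Σt = 0.89²·54536/375 = 115.195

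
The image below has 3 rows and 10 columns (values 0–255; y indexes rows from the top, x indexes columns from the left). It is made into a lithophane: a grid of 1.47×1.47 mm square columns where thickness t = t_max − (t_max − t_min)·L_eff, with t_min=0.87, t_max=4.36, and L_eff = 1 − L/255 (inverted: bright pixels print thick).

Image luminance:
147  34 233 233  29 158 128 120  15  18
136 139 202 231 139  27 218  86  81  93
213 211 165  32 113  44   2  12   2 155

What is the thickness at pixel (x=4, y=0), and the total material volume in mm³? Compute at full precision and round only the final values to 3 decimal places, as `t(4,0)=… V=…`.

span = t_max - t_min = 4.36 - 0.87 = 3.490
L(4,0) = 29, L_eff = 1 - 29/255 = 0.886275 (inverted)
t(4,0) = 4.36 - 3.490·0.886275 = 1.267
Σt over all 3·10 pixels = 928867/12750 ≈ 72.8523137
V = pitch²·Σt = 1.47²·928867/12750 = 157.427

t(4,0)=1.267 V=157.427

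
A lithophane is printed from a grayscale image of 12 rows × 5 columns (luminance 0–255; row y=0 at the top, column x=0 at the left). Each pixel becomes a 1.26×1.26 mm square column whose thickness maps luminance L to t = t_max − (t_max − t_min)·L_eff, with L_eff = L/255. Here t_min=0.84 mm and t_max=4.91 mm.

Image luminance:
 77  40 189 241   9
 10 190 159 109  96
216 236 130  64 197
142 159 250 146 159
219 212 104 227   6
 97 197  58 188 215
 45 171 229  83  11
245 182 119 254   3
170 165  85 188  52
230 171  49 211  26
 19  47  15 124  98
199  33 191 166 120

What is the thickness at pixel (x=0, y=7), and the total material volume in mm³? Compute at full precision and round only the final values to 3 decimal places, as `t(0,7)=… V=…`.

t(0,7)=1.000 V=263.903

span = t_max - t_min = 4.91 - 0.84 = 4.070
L(0,7) = 245, L_eff = 245/255 = 0.960784
t(0,7) = 4.91 - 4.070·0.960784 = 1.000
Σt over all 12·5 pixels = 1412933/8500 ≈ 166.2274118
V = pitch²·Σt = 1.26²·1412933/8500 = 263.903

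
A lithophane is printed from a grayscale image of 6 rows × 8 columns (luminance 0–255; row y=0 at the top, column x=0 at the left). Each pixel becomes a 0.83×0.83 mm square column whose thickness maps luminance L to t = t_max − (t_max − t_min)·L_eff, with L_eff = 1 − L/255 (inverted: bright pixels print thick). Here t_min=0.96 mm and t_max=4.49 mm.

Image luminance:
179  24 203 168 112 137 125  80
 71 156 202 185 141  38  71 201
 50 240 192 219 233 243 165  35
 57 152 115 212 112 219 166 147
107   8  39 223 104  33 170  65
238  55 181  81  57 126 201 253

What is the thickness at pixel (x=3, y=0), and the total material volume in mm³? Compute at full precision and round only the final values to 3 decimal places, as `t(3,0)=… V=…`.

span = t_max - t_min = 4.49 - 0.96 = 3.530
L(3,0) = 168, L_eff = 1 - 168/255 = 0.341176 (inverted)
t(3,0) = 4.49 - 3.530·0.341176 = 3.286
Σt over all 6·8 pixels = 1167221/8500 ≈ 137.3201176
V = pitch²·Σt = 0.83²·1167221/8500 = 94.600

t(3,0)=3.286 V=94.600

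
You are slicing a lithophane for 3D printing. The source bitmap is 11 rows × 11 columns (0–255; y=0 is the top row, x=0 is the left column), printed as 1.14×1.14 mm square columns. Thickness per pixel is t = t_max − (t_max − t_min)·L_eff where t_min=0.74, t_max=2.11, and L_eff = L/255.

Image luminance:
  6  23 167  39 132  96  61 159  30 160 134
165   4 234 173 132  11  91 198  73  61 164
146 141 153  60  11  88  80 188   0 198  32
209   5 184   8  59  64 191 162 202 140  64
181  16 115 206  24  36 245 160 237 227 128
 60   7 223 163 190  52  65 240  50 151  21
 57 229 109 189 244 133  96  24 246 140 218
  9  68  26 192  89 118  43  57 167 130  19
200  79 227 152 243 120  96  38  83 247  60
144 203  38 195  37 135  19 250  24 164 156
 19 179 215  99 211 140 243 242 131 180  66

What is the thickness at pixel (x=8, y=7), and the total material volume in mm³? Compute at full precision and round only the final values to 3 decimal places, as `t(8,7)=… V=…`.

span = t_max - t_min = 2.11 - 0.74 = 1.370
L(8,7) = 167, L_eff = 167/255 = 0.654902
t(8,7) = 2.11 - 1.370·0.654902 = 1.213
Σt over all 11·11 pixels = 374332/2125 ≈ 176.1562353
V = pitch²·Σt = 1.14²·374332/2125 = 228.933

t(8,7)=1.213 V=228.933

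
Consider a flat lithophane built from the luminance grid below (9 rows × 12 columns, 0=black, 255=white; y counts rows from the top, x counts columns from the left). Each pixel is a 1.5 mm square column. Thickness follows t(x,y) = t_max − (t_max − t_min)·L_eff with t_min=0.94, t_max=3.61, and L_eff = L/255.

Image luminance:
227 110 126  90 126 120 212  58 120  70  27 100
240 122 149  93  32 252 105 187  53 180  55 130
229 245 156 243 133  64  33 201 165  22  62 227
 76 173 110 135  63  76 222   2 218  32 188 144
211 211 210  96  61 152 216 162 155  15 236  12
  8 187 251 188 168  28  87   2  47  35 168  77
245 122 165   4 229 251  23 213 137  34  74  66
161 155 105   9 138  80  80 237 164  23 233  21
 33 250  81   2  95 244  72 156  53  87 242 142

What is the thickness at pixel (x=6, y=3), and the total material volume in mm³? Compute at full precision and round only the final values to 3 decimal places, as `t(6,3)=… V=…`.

t(6,3)=1.286 V=556.547

span = t_max - t_min = 3.61 - 0.94 = 2.670
L(6,3) = 222, L_eff = 222/255 = 0.870588
t(6,3) = 3.61 - 2.670·0.870588 = 1.286
Σt over all 9·12 pixels = 525628/2125 ≈ 247.3543529
V = pitch²·Σt = 1.5²·525628/2125 = 556.547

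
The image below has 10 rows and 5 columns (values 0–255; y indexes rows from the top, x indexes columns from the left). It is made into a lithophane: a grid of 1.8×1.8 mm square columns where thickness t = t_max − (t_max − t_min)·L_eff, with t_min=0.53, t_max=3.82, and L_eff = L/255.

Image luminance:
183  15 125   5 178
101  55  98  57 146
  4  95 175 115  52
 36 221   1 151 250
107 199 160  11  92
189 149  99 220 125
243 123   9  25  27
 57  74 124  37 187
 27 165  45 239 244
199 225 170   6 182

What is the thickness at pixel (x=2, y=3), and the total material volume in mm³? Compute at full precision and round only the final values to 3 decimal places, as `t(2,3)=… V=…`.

span = t_max - t_min = 3.82 - 0.53 = 3.290
L(2,3) = 1, L_eff = 1/255 = 0.003922
t(2,3) = 3.82 - 3.290·0.003922 = 3.807
Σt over all 10·5 pixels = 1477531/12750 ≈ 115.8847843
V = pitch²·Σt = 1.8²·1477531/12750 = 375.467

t(2,3)=3.807 V=375.467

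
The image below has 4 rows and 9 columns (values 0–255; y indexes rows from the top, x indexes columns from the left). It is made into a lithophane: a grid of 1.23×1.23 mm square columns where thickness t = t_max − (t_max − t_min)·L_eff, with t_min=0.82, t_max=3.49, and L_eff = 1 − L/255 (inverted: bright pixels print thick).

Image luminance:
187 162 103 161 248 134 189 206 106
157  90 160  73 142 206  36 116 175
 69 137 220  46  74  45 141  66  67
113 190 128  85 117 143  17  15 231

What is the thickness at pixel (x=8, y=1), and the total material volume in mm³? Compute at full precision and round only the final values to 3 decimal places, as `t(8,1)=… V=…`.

span = t_max - t_min = 3.49 - 0.82 = 2.670
L(8,1) = 175, L_eff = 1 - 175/255 = 0.313725 (inverted)
t(8,1) = 3.49 - 2.670·0.313725 = 2.652
Σt over all 4·9 pixels = 131263/1700 ≈ 77.2135294
V = pitch²·Σt = 1.23²·131263/1700 = 116.816

t(8,1)=2.652 V=116.816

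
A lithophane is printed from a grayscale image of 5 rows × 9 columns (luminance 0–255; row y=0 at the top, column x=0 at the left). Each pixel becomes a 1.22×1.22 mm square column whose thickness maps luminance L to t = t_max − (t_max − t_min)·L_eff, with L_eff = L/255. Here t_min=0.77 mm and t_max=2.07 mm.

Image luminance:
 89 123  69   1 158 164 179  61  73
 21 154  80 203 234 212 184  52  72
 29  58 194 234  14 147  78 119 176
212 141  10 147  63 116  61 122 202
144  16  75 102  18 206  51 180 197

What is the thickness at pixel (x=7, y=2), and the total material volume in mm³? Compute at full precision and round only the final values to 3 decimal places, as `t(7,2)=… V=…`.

span = t_max - t_min = 2.07 - 0.77 = 1.300
L(7,2) = 119, L_eff = 119/255 = 0.466667
t(7,2) = 2.07 - 1.300·0.466667 = 1.463
Σt over all 5·9 pixels = 112933/1700 ≈ 66.4311765
V = pitch²·Σt = 1.22²·112933/1700 = 98.876

t(7,2)=1.463 V=98.876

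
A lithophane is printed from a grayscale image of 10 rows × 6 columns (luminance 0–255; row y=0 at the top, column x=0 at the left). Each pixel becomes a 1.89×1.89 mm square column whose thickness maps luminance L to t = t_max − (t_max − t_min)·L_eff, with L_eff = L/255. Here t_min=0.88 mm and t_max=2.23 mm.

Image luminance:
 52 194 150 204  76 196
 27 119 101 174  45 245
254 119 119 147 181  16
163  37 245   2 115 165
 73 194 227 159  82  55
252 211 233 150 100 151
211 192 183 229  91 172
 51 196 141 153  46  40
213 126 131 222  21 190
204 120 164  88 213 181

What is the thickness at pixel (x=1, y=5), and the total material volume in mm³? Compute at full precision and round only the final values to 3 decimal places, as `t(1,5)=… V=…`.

span = t_max - t_min = 2.23 - 0.88 = 1.350
L(1,5) = 211, L_eff = 211/255 = 0.827451
t(1,5) = 2.23 - 1.350·0.827451 = 1.113
Σt over all 10·6 pixels = 149961/1700 ≈ 88.2123529
V = pitch²·Σt = 1.89²·149961/1700 = 315.103

t(1,5)=1.113 V=315.103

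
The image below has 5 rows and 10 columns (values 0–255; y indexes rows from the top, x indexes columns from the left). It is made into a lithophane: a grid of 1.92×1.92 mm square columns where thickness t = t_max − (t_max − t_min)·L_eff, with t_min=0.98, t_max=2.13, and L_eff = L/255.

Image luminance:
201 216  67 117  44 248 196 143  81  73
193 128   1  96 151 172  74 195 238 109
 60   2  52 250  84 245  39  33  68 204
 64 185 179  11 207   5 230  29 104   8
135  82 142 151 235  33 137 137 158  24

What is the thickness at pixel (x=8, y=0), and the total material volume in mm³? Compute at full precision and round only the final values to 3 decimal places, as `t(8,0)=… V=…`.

t(8,0)=1.765 V=292.253

span = t_max - t_min = 2.13 - 0.98 = 1.150
L(8,0) = 81, L_eff = 81/255 = 0.317647
t(8,0) = 2.13 - 1.150·0.317647 = 1.765
Σt over all 5·10 pixels = 67387/850 ≈ 79.2788235
V = pitch²·Σt = 1.92²·67387/850 = 292.253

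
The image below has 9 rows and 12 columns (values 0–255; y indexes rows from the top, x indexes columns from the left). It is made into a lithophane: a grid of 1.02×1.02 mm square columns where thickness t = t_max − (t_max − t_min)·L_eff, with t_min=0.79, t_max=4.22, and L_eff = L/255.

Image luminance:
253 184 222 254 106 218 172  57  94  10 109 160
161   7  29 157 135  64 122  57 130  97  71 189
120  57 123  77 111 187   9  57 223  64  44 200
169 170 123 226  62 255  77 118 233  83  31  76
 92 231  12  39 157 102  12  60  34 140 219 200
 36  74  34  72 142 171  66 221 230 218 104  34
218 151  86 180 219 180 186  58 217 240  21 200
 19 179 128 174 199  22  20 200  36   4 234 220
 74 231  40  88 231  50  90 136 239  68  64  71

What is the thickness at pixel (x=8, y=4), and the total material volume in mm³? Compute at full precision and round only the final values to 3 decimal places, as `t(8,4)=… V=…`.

span = t_max - t_min = 4.22 - 0.79 = 3.430
L(8,4) = 34, L_eff = 34/255 = 0.133333
t(8,4) = 4.22 - 3.430·0.133333 = 3.763
Σt over all 9·12 pixels = 3508381/12750 ≈ 275.1671373
V = pitch²·Σt = 1.02²·3508381/12750 = 286.284

t(8,4)=3.763 V=286.284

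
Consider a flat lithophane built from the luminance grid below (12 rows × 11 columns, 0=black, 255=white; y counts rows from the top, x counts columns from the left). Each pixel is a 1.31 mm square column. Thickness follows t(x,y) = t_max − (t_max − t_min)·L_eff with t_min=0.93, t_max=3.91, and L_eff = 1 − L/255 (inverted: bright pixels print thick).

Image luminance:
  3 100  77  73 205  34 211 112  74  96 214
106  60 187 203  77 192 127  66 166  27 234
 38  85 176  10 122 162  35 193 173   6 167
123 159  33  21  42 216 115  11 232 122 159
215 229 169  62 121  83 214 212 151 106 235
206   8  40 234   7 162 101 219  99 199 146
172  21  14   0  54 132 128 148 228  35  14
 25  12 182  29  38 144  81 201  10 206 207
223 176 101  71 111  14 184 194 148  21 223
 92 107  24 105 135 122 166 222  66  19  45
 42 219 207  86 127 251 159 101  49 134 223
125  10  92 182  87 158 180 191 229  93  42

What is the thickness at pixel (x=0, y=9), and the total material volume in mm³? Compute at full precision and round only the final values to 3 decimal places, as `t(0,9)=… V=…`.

span = t_max - t_min = 3.91 - 0.93 = 2.980
L(0,9) = 92, L_eff = 1 - 92/255 = 0.639216 (inverted)
t(0,9) = 3.91 - 2.980·0.639216 = 2.005
Σt over all 12·11 pixels = 3934141/12750 ≈ 308.5600784
V = pitch²·Σt = 1.31²·3934141/12750 = 529.520

t(0,9)=2.005 V=529.520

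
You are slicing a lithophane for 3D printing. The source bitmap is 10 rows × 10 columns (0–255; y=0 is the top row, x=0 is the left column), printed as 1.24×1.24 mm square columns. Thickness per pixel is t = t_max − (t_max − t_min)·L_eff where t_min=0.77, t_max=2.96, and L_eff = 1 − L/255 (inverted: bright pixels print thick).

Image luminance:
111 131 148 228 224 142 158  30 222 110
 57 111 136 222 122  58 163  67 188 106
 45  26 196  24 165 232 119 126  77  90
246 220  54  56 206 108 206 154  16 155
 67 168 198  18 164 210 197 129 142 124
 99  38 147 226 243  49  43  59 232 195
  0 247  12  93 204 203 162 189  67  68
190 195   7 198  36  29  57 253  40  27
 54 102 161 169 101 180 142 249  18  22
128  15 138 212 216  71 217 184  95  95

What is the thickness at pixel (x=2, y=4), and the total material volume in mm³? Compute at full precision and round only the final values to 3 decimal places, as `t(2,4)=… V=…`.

t(2,4)=2.470 V=288.070

span = t_max - t_min = 2.96 - 0.77 = 2.190
L(2,4) = 198, L_eff = 1 - 198/255 = 0.223529 (inverted)
t(2,4) = 2.96 - 2.190·0.223529 = 2.470
Σt over all 10·10 pixels = 1592477/8500 ≈ 187.3502353
V = pitch²·Σt = 1.24²·1592477/8500 = 288.070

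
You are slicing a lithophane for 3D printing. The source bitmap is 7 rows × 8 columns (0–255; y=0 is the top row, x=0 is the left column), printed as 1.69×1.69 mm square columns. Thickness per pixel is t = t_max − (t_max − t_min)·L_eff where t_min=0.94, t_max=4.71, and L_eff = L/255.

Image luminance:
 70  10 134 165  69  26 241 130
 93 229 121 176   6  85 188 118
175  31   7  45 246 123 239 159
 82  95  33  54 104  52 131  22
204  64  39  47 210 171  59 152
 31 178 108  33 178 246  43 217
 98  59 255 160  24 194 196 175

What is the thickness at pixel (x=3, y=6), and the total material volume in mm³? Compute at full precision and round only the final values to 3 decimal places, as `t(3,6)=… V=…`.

t(3,6)=2.345 V=474.637

span = t_max - t_min = 4.71 - 0.94 = 3.770
L(3,6) = 160, L_eff = 160/255 = 0.627451
t(3,6) = 4.71 - 3.770·0.627451 = 2.345
Σt over all 7·8 pixels = 70628/425 ≈ 166.1835294
V = pitch²·Σt = 1.69²·70628/425 = 474.637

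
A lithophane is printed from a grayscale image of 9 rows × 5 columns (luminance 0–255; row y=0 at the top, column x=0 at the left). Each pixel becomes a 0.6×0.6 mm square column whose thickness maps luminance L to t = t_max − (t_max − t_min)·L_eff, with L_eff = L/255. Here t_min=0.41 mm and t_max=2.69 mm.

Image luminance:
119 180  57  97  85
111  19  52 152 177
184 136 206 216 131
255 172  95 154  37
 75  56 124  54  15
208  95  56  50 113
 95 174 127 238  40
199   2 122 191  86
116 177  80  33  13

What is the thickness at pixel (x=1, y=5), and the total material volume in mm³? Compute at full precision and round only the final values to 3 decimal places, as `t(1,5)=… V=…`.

t(1,5)=1.841 V=26.924

span = t_max - t_min = 2.69 - 0.41 = 2.280
L(1,5) = 95, L_eff = 95/255 = 0.372549
t(1,5) = 2.69 - 2.280·0.372549 = 1.841
Σt over all 9·5 pixels = 635701/8500 ≈ 74.7883529
V = pitch²·Σt = 0.6²·635701/8500 = 26.924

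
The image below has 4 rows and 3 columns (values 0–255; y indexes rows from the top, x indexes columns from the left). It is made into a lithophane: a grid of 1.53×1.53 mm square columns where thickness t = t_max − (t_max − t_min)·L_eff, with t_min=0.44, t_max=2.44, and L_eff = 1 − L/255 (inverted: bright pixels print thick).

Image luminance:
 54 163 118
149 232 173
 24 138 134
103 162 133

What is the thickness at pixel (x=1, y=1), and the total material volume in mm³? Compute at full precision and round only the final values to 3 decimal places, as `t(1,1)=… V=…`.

span = t_max - t_min = 2.44 - 0.44 = 2.000
L(1,1) = 232, L_eff = 1 - 232/255 = 0.090196 (inverted)
t(1,1) = 2.44 - 2.000·0.090196 = 2.260
Σt over all 4·3 pixels = 22562/1275 ≈ 17.6956863
V = pitch²·Σt = 1.53²·22562/1275 = 41.424

t(1,1)=2.260 V=41.424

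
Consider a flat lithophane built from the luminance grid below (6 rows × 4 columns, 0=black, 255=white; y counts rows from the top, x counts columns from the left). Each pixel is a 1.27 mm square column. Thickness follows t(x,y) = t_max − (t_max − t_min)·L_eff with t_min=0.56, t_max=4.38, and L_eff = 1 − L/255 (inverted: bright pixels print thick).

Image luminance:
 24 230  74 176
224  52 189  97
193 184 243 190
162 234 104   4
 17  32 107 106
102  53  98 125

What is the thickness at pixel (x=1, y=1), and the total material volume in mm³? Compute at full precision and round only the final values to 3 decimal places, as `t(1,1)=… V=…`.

span = t_max - t_min = 4.38 - 0.56 = 3.820
L(1,1) = 52, L_eff = 1 - 52/255 = 0.796078 (inverted)
t(1,1) = 4.38 - 3.820·0.796078 = 1.339
Σt over all 6·4 pixels = 74818/1275 ≈ 58.6807843
V = pitch²·Σt = 1.27²·74818/1275 = 94.646

t(1,1)=1.339 V=94.646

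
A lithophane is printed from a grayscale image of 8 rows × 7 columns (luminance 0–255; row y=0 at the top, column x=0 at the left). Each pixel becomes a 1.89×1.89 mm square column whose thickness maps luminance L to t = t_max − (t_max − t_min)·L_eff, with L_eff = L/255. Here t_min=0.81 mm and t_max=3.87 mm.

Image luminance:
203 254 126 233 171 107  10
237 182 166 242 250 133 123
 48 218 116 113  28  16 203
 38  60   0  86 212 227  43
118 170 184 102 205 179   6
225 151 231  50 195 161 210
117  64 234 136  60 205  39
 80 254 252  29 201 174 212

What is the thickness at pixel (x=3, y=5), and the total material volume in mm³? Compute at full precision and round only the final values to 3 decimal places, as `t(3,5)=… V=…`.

t(3,5)=3.270 V=427.409

span = t_max - t_min = 3.87 - 0.81 = 3.060
L(3,5) = 50, L_eff = 50/255 = 0.196078
t(3,5) = 3.87 - 3.060·0.196078 = 3.270
Σt over all 8·7 pixels = 119.652
V = pitch²·Σt = 1.89²·119.652 = 427.409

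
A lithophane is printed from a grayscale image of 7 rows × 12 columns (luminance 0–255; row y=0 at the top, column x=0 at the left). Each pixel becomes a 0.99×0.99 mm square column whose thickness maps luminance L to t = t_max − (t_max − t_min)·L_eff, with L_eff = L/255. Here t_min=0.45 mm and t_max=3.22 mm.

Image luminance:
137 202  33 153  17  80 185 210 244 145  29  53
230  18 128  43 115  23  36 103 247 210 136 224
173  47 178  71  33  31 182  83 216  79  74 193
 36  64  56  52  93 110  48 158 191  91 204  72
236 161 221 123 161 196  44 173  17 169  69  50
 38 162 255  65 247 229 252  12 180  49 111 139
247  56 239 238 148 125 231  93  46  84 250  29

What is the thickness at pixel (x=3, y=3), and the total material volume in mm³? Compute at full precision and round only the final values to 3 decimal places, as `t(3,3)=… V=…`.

span = t_max - t_min = 3.22 - 0.45 = 2.770
L(3,3) = 52, L_eff = 52/255 = 0.203922
t(3,3) = 3.22 - 2.770·0.203922 = 2.655
Σt over all 7·12 pixels = 3938603/25500 ≈ 154.4550196
V = pitch²·Σt = 0.99²·3938603/25500 = 151.381

t(3,3)=2.655 V=151.381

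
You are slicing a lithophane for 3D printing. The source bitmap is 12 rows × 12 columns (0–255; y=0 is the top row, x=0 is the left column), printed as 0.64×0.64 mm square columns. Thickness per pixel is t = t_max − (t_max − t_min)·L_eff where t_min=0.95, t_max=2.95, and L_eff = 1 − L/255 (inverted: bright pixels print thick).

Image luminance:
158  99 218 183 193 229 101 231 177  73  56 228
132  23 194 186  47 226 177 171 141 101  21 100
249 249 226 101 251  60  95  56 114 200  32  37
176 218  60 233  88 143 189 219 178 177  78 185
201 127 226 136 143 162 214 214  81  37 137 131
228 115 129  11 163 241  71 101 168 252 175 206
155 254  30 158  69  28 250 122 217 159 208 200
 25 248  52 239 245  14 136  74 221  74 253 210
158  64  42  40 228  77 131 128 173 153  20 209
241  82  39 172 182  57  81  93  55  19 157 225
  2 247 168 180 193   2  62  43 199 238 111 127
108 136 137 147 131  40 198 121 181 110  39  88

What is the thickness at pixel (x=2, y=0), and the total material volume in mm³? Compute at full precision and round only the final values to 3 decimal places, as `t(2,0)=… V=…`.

span = t_max - t_min = 2.95 - 0.95 = 2.000
L(2,0) = 218, L_eff = 1 - 218/255 = 0.145098 (inverted)
t(2,0) = 2.95 - 2.000·0.145098 = 2.660
Σt over all 12·12 pixels = 5022/17 ≈ 295.4117647
V = pitch²·Σt = 0.64²·5022/17 = 121.001

t(2,0)=2.660 V=121.001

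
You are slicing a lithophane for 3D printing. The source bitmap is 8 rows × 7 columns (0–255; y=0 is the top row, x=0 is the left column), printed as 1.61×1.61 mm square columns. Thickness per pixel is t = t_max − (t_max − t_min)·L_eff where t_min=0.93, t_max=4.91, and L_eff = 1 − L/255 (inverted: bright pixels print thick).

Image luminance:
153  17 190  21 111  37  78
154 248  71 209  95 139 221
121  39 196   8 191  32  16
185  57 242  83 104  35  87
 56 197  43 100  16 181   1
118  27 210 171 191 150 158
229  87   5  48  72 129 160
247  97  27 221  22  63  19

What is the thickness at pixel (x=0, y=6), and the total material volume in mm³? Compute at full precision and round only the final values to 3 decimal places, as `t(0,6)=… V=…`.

span = t_max - t_min = 4.91 - 0.93 = 3.980
L(0,6) = 229, L_eff = 1 - 229/255 = 0.101961 (inverted)
t(0,6) = 4.91 - 3.980·0.101961 = 4.504
Σt over all 8·7 pixels = 378967/2550 ≈ 148.6145098
V = pitch²·Σt = 1.61²·378967/2550 = 385.224

t(0,6)=4.504 V=385.224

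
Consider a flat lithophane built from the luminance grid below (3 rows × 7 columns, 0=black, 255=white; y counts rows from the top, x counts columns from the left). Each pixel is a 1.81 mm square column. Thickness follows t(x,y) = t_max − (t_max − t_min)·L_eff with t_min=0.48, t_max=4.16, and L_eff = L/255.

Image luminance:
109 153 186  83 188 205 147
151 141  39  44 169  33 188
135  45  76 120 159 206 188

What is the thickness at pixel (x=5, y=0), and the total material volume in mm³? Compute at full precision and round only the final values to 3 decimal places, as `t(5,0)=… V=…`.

t(5,0)=1.202 V=155.475

span = t_max - t_min = 4.16 - 0.48 = 3.680
L(5,0) = 205, L_eff = 205/255 = 0.803922
t(5,0) = 4.16 - 3.680·0.803922 = 1.202
Σt over all 3·7 pixels = 60508/1275 ≈ 47.4572549
V = pitch²·Σt = 1.81²·60508/1275 = 155.475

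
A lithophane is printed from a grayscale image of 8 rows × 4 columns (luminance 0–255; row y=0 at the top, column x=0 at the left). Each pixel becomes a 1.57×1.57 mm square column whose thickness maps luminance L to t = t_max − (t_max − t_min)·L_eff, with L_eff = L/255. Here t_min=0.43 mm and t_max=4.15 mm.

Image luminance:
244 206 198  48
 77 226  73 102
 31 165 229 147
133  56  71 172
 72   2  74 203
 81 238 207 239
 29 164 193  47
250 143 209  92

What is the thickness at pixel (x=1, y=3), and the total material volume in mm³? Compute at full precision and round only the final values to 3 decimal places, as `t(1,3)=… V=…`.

t(1,3)=3.333 V=168.366

span = t_max - t_min = 4.15 - 0.43 = 3.720
L(1,3) = 56, L_eff = 56/255 = 0.219608
t(1,3) = 4.15 - 3.720·0.219608 = 3.333
Σt over all 8·4 pixels = 145149/2125 ≈ 68.3054118
V = pitch²·Σt = 1.57²·145149/2125 = 168.366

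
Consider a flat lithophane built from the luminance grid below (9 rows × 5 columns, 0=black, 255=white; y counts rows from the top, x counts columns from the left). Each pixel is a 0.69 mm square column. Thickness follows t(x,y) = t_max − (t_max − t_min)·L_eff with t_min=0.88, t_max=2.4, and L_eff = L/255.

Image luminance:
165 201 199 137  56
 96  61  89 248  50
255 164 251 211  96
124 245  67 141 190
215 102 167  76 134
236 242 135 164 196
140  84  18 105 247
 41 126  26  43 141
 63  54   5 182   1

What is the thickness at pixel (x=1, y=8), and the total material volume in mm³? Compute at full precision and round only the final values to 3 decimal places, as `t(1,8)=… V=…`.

t(1,8)=2.078 V=34.422

span = t_max - t_min = 2.4 - 0.88 = 1.520
L(1,8) = 54, L_eff = 54/255 = 0.211765
t(1,8) = 2.4 - 1.520·0.211765 = 2.078
Σt over all 9·5 pixels = 460918/6375 ≈ 72.3008627
V = pitch²·Σt = 0.69²·460918/6375 = 34.422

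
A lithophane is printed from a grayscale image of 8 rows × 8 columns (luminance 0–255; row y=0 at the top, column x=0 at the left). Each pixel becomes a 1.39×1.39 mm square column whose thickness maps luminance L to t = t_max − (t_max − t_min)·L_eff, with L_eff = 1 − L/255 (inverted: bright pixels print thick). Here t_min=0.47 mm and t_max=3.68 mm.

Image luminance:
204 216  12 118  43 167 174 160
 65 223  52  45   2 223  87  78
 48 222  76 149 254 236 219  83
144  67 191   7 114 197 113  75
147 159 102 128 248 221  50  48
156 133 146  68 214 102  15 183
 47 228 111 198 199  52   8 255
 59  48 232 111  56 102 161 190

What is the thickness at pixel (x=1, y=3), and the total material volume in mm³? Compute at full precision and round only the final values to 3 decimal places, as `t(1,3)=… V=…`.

t(1,3)=1.313 V=258.553

span = t_max - t_min = 3.68 - 0.47 = 3.210
L(1,3) = 67, L_eff = 1 - 67/255 = 0.737255 (inverted)
t(1,3) = 3.68 - 3.210·0.737255 = 1.313
Σt over all 8·8 pixels = 1137467/8500 ≈ 133.8196471
V = pitch²·Σt = 1.39²·1137467/8500 = 258.553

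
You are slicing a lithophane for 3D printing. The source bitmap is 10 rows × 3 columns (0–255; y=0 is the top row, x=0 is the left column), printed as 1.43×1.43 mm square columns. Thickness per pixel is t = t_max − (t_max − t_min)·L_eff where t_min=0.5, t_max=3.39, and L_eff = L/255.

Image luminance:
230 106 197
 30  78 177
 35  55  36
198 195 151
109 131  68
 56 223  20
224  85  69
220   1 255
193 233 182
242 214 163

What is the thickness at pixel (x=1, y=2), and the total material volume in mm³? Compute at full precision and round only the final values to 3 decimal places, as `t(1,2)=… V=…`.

span = t_max - t_min = 3.39 - 0.5 = 2.890
L(1,2) = 55, L_eff = 55/255 = 0.215686
t(1,2) = 3.39 - 2.890·0.215686 = 2.767
Σt over all 10·3 pixels = 54.372
V = pitch²·Σt = 1.43²·54.372 = 111.185

t(1,2)=2.767 V=111.185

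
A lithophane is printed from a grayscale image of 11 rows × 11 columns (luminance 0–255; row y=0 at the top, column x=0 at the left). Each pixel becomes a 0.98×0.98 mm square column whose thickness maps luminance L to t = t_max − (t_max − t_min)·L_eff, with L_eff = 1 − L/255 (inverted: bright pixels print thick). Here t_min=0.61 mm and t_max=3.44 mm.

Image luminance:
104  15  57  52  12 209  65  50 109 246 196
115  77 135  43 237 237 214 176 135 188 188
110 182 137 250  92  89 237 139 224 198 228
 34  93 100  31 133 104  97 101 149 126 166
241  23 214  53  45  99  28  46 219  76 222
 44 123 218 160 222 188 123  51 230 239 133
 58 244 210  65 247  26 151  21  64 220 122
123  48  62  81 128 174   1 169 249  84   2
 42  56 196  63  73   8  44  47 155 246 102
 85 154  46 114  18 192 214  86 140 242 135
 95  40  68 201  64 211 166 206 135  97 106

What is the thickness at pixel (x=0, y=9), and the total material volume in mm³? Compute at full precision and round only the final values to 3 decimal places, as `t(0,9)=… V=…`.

t(0,9)=1.553 V=233.675

span = t_max - t_min = 3.44 - 0.61 = 2.830
L(0,9) = 85, L_eff = 1 - 85/255 = 0.666667 (inverted)
t(0,9) = 3.44 - 2.830·0.666667 = 1.553
Σt over all 11·11 pixels = 1034069/4250 ≈ 243.3103529
V = pitch²·Σt = 0.98²·1034069/4250 = 233.675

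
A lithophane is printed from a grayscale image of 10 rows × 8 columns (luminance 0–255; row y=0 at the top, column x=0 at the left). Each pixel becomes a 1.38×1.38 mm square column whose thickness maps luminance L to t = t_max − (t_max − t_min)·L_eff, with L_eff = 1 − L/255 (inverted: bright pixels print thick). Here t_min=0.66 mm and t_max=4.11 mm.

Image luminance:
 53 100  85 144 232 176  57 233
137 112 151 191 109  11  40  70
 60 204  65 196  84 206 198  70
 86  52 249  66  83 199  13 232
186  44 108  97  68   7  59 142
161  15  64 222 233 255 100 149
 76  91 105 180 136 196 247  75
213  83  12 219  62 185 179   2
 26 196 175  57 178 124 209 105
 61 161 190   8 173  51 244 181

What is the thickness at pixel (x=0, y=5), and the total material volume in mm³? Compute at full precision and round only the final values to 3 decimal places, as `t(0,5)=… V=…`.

span = t_max - t_min = 4.11 - 0.66 = 3.450
L(0,5) = 161, L_eff = 1 - 161/255 = 0.368627 (inverted)
t(0,5) = 4.11 - 3.450·0.368627 = 2.838
Σt over all 10·8 pixels = 160731/850 ≈ 189.0952941
V = pitch²·Σt = 1.38²·160731/850 = 360.113

t(0,5)=2.838 V=360.113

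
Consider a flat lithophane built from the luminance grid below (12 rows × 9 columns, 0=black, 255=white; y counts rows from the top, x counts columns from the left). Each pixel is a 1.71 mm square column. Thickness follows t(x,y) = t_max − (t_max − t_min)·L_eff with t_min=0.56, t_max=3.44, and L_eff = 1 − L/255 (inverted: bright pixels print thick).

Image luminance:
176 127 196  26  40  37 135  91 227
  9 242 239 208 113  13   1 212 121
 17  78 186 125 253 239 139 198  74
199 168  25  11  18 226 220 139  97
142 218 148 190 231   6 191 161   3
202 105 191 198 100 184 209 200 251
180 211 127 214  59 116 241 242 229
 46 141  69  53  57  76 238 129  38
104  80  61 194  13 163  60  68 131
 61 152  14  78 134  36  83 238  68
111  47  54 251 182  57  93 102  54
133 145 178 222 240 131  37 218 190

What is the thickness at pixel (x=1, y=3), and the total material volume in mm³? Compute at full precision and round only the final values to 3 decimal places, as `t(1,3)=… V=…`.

t(1,3)=2.457 V=645.939

span = t_max - t_min = 3.44 - 0.56 = 2.880
L(1,3) = 168, L_eff = 1 - 168/255 = 0.341176 (inverted)
t(1,3) = 3.44 - 2.880·0.341176 = 2.457
Σt over all 12·9 pixels = 469416/2125 ≈ 220.9016471
V = pitch²·Σt = 1.71²·469416/2125 = 645.939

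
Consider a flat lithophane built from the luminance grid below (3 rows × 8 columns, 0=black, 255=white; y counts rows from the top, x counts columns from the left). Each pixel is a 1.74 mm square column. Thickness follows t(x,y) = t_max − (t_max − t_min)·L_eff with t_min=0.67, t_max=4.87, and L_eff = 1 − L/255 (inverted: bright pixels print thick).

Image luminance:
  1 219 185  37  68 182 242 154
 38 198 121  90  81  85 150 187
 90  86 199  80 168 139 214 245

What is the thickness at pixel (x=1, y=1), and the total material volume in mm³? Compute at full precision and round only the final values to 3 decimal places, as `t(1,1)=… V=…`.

span = t_max - t_min = 4.87 - 0.67 = 4.200
L(1,1) = 198, L_eff = 1 - 198/255 = 0.223529 (inverted)
t(1,1) = 4.87 - 4.200·0.223529 = 3.931
Σt over all 3·8 pixels = 29647/425 ≈ 69.7576471
V = pitch²·Σt = 1.74²·29647/425 = 211.198

t(1,1)=3.931 V=211.198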